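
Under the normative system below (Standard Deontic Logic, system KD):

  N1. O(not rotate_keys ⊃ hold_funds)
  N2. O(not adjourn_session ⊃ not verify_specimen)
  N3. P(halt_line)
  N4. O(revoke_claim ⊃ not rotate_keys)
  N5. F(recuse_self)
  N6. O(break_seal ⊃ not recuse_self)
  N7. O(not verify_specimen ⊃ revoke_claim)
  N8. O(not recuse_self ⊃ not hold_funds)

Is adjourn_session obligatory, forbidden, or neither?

Premise 5, F(recuse_self), is equivalent to O(not recuse_self).
With premise 8, O(not recuse_self ⊃ not hold_funds), the K-axiom yields O(not hold_funds).
The contrapositive of premise 1 (O(not rotate_keys ⊃ hold_funds)) is O(not hold_funds ⊃ rotate_keys), and O(not hold_funds) is already established, so O(rotate_keys).
The contrapositive of premise 4 (O(revoke_claim ⊃ not rotate_keys)) is O(rotate_keys ⊃ not revoke_claim), and O(rotate_keys) is already established, so O(not revoke_claim).
Premise 7 is O(not verify_specimen ⊃ revoke_claim); contrapositively O(not revoke_claim ⊃ verify_specimen). Since O(not revoke_claim) holds, K gives O(verify_specimen).
Premise 2, O(not adjourn_session ⊃ not verify_specimen), contraposes to O(verify_specimen ⊃ adjourn_session); with O(verify_specimen) we get O(adjourn_session).
Premises 3, 6 do not contribute to this derivation.
Hence adjourn_session is obligatory.

Obligatory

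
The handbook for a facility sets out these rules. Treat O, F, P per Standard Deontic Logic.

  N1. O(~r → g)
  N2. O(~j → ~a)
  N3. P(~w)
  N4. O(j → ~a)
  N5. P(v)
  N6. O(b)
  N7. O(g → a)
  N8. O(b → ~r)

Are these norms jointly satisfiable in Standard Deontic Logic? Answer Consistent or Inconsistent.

By case analysis on ~j: premise 2 gives O(~j → ~a) and premise 4 gives O(j → ~a), so O(~a) either way.
The contrapositive of premise 7 (O(g → a)) is O(~a → ~g), and O(~a) is already established, so O(~g).
Premise 1 is O(~r → g); contrapositively O(~g → r). Since O(~g) holds, K gives O(r).
Premise 8, O(b → ~r), contraposes to O(r → ~b); with O(r) we get O(~b).
But premise 6 directly asserts O(b).
We now have both O(~b) and O(b) — b is simultaneously obligatory and forbidden, violating the D-axiom.

Inconsistent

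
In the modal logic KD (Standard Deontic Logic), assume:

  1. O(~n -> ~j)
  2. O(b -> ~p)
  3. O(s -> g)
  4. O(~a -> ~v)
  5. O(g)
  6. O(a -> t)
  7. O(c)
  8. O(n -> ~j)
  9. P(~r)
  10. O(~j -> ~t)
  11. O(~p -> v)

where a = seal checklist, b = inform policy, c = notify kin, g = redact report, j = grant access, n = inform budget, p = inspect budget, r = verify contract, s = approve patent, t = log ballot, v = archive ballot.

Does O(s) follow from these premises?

No

Premise 3 is O(s -> g); even if O(g) held, inferring O(s) would be affirming the consequent — invalid.
No other premise forces O(s). An ideal world satisfying every premise can still have s false, so O(s) is not derivable.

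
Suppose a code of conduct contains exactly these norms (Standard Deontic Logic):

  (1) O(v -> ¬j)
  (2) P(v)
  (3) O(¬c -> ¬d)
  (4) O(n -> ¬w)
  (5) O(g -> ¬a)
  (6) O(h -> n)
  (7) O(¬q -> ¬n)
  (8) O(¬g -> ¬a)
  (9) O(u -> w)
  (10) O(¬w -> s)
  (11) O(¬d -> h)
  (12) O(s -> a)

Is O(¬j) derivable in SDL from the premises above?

No

Premise 1 is O(v -> ¬j), but O(v) is not derivable from the premises (the permission P(v) asserts only ¬O(¬v), not O(v)), so it does not yield O(¬j).
No other premise forces O(¬j). An ideal world satisfying every premise can still have ¬j false, so O(¬j) is not derivable.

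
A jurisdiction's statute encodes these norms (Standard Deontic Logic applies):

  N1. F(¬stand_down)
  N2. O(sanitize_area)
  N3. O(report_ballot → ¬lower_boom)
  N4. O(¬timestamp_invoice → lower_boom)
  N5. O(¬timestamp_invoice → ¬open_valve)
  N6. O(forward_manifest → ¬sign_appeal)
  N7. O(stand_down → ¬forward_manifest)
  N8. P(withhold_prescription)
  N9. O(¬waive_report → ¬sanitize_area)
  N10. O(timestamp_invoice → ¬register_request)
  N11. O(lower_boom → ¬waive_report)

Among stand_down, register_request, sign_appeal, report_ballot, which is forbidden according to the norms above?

register_request

Premise 2 gives O(sanitize_area).
The contrapositive of premise 9 (O(¬waive_report → ¬sanitize_area)) is O(sanitize_area → waive_report), and O(sanitize_area) is already established, so O(waive_report).
Premise 11, O(lower_boom → ¬waive_report), contraposes to O(waive_report → ¬lower_boom); with O(waive_report) we get O(¬lower_boom).
The contrapositive of premise 4 (O(¬timestamp_invoice → lower_boom)) is O(¬lower_boom → timestamp_invoice), and O(¬lower_boom) is already established, so O(timestamp_invoice).
Applying K to premise 10 (O(timestamp_invoice → ¬register_request)) and O(timestamp_invoice) yields O(¬register_request).
So O(¬register_request) holds, i.e. register_request is forbidden. None of the other listed options is forbidden under the premises.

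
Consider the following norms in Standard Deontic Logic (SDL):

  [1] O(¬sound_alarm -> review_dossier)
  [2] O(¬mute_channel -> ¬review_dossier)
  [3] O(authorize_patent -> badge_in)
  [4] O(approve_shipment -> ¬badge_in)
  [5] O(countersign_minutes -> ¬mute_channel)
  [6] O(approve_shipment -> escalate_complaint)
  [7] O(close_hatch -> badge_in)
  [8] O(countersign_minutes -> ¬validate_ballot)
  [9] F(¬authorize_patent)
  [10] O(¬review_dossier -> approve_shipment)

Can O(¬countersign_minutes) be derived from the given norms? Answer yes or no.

Premise 9, F(¬authorize_patent), is equivalent to O(authorize_patent).
From O(authorize_patent) and premise 3, O(authorize_patent -> badge_in), we obtain O(badge_in).
Premise 4, O(approve_shipment -> ¬badge_in), contraposes to O(badge_in -> ¬approve_shipment); with O(badge_in) we get O(¬approve_shipment).
Premise 10 is O(¬review_dossier -> approve_shipment); contrapositively O(¬approve_shipment -> review_dossier). Since O(¬approve_shipment) holds, K gives O(review_dossier).
Premise 2, O(¬mute_channel -> ¬review_dossier), contraposes to O(review_dossier -> mute_channel); with O(review_dossier) we get O(mute_channel).
Premise 5, O(countersign_minutes -> ¬mute_channel), contraposes to O(mute_channel -> ¬countersign_minutes); with O(mute_channel) we get O(¬countersign_minutes).
Premises 1, 6, 7, 8 do not contribute to this derivation.
So O(¬countersign_minutes) follows.

Yes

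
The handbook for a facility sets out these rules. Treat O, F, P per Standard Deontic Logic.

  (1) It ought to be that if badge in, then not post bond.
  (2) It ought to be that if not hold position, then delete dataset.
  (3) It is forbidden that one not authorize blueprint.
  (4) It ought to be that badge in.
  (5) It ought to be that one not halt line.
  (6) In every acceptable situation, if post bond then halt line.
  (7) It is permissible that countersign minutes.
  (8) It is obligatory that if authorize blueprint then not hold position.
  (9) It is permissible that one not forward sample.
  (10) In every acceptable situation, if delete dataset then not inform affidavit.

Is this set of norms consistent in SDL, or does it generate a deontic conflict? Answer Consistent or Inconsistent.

Premise 6 is O(post_bond → halt_line), but O(post_bond) is not derivable from the premises, so it does not yield O(halt_line).
So O(halt_line) is not derivable, and the apparent clash with O(¬halt_line) does not arise.
A world satisfying every obligation exists (e.g. authorize_blueprint=true, badge_in=true, countersign_minutes=false, delete_dataset=true, forward_sample=false, halt_line=false, hold_position=false, inform_affidavit=false, post_bond=false); no atom is both obligatory and forbidden, so the set is consistent.

Consistent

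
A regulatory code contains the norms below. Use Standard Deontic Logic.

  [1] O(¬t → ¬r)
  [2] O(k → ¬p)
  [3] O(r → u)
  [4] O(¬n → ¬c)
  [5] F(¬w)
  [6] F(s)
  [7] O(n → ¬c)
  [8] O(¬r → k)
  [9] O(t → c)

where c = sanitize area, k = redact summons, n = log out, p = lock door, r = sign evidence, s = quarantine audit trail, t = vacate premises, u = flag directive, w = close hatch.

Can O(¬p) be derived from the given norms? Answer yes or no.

Yes

Premises 7 and 4 are O(n → ¬c) and O(¬n → ¬c); every ideal world satisfies n or ¬n, so in either case ¬c holds — hence O(¬c).
Premise 9 is O(t → c); contrapositively O(¬c → ¬t). Since O(¬c) holds, K gives O(¬t).
Applying K to premise 1 (O(¬t → ¬r)) and O(¬t) yields O(¬r).
From O(¬r) and premise 8, O(¬r → k), we obtain O(k).
Premise 2 is O(k → ¬p); since O(k), deontic closure gives O(¬p).
Premises 3, 5, 6 do not contribute to this derivation.
So O(¬p) follows.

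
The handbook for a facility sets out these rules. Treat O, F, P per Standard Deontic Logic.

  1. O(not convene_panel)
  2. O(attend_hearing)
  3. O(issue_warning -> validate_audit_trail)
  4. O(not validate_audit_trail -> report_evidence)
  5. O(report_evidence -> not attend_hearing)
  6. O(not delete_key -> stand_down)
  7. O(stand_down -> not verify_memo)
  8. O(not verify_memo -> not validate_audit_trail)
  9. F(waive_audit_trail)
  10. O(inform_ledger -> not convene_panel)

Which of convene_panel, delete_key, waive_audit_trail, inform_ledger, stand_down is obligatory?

Premise 2 gives O(attend_hearing).
Premise 5 is O(report_evidence -> not attend_hearing); contrapositively O(attend_hearing -> not report_evidence). Since O(attend_hearing) holds, K gives O(not report_evidence).
Premise 4 is O(not validate_audit_trail -> report_evidence); contrapositively O(not report_evidence -> validate_audit_trail). Since O(not report_evidence) holds, K gives O(validate_audit_trail).
Premise 8 is O(not verify_memo -> not validate_audit_trail); contrapositively O(validate_audit_trail -> verify_memo). Since O(validate_audit_trail) holds, K gives O(verify_memo).
Premise 7, O(stand_down -> not verify_memo), contraposes to O(verify_memo -> not stand_down); with O(verify_memo) we get O(not stand_down).
Premise 6 is O(not delete_key -> stand_down); contrapositively O(not stand_down -> delete_key). Since O(not stand_down) holds, K gives O(delete_key).
So O(delete_key) holds — delete_key is obligatory. None of the other listed options is made obligatory by any chain of premises.

delete_key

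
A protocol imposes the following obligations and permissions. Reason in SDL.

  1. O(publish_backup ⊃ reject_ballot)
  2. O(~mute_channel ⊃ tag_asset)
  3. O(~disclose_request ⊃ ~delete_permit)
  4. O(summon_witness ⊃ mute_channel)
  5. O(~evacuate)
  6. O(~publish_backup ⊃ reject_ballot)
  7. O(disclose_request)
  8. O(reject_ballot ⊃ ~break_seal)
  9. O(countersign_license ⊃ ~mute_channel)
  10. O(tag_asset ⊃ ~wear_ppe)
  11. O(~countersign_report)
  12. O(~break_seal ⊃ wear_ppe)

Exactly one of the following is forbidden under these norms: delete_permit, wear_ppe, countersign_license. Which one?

countersign_license

Premises 6 and 1 cover both cases: O(~publish_backup ⊃ reject_ballot) and O(publish_backup ⊃ reject_ballot). Since ~publish_backup ∨ publish_backup is a tautology, O(reject_ballot) follows.
Premise 8 is O(reject_ballot ⊃ ~break_seal); since O(reject_ballot), deontic closure gives O(~break_seal).
From O(~break_seal) and premise 12, O(~break_seal ⊃ wear_ppe), we obtain O(wear_ppe).
The contrapositive of premise 10 (O(tag_asset ⊃ ~wear_ppe)) is O(wear_ppe ⊃ ~tag_asset), and O(wear_ppe) is already established, so O(~tag_asset).
Premise 2 is O(~mute_channel ⊃ tag_asset); contrapositively O(~tag_asset ⊃ mute_channel). Since O(~tag_asset) holds, K gives O(mute_channel).
Premise 9, O(countersign_license ⊃ ~mute_channel), contraposes to O(mute_channel ⊃ ~countersign_license); with O(mute_channel) we get O(~countersign_license).
So O(~countersign_license) holds, i.e. countersign_license is forbidden. None of the other listed options is forbidden under the premises.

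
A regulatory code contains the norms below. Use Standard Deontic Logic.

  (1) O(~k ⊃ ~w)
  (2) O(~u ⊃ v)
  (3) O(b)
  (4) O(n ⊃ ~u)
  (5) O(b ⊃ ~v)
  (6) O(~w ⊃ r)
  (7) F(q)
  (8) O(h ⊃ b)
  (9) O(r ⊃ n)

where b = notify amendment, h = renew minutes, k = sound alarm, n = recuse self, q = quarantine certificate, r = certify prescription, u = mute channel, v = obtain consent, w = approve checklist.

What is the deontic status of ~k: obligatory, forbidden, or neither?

Premise 3 states O(b) outright.
From O(b) and premise 5, O(b ⊃ ~v), we obtain O(~v).
Premise 2 is O(~u ⊃ v); contrapositively O(~v ⊃ u). Since O(~v) holds, K gives O(u).
Premise 4 is O(n ⊃ ~u); contrapositively O(u ⊃ ~n). Since O(u) holds, K gives O(~n).
The contrapositive of premise 9 (O(r ⊃ n)) is O(~n ⊃ ~r), and O(~n) is already established, so O(~r).
Premise 6 is O(~w ⊃ r); contrapositively O(~r ⊃ w). Since O(~r) holds, K gives O(w).
The contrapositive of premise 1 (O(~k ⊃ ~w)) is O(w ⊃ k), and O(w) is already established, so O(k).
Premises 7, 8 do not contribute to this derivation.
Thus O(k), which is F(~k): ~k is forbidden.

Forbidden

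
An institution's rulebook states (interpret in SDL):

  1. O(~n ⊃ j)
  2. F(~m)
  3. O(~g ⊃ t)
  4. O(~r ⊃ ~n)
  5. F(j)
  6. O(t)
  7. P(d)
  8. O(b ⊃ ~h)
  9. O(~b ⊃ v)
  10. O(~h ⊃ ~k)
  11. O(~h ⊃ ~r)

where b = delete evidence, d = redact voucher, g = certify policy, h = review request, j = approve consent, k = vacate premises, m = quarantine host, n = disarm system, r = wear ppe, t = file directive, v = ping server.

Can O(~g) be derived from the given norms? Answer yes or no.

Premise 3 is O(~g ⊃ t); even if O(t) held, inferring O(~g) would be affirming the consequent — invalid.
No other premise forces O(~g). An ideal world satisfying every premise can still have ~g false, so O(~g) is not derivable.

No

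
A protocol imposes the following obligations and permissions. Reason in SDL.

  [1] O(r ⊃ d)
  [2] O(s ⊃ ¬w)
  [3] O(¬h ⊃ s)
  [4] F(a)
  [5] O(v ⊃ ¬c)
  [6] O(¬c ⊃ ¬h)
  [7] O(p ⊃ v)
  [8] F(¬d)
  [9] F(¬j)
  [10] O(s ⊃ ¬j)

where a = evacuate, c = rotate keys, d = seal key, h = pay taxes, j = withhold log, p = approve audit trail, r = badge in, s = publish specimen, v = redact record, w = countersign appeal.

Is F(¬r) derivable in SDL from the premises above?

No

Premise 1 is O(r ⊃ d); even if O(d) held, inferring O(r) would be affirming the consequent — invalid.
No other premise forces O(r). An ideal world satisfying every premise can still have ¬r true, so F(¬r) is not derivable.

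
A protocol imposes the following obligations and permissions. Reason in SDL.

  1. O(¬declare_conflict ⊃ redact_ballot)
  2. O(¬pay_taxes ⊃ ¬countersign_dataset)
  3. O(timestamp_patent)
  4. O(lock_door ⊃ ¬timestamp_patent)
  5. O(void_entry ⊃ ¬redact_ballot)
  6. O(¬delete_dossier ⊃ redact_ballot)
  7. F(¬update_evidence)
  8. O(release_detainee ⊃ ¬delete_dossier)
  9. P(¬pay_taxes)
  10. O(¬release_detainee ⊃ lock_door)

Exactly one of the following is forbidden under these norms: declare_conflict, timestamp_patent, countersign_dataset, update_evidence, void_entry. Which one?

Premise 3 gives O(timestamp_patent).
The contrapositive of premise 4 (O(lock_door ⊃ ¬timestamp_patent)) is O(timestamp_patent ⊃ ¬lock_door), and O(timestamp_patent) is already established, so O(¬lock_door).
Premise 10 is O(¬release_detainee ⊃ lock_door); contrapositively O(¬lock_door ⊃ release_detainee). Since O(¬lock_door) holds, K gives O(release_detainee).
Premise 8 is O(release_detainee ⊃ ¬delete_dossier); since O(release_detainee), deontic closure gives O(¬delete_dossier).
Applying K to premise 6 (O(¬delete_dossier ⊃ redact_ballot)) and O(¬delete_dossier) yields O(redact_ballot).
Premise 5, O(void_entry ⊃ ¬redact_ballot), contraposes to O(redact_ballot ⊃ ¬void_entry); with O(redact_ballot) we get O(¬void_entry).
So O(¬void_entry) holds, i.e. void_entry is forbidden. None of the other listed options is forbidden under the premises.

void_entry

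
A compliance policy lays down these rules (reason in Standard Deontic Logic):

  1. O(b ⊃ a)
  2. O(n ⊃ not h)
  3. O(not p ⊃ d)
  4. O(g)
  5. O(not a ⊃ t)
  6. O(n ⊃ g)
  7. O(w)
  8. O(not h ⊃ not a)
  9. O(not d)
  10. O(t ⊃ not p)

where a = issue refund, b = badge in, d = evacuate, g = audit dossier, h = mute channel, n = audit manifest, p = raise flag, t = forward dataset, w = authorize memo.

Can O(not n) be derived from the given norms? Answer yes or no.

Yes

Premise 9 gives O(not d).
The contrapositive of premise 3 (O(not p ⊃ d)) is O(not d ⊃ p), and O(not d) is already established, so O(p).
Premise 10, O(t ⊃ not p), contraposes to O(p ⊃ not t); with O(p) we get O(not t).
Premise 5, O(not a ⊃ t), contraposes to O(not t ⊃ a); with O(not t) we get O(a).
Premise 8 is O(not h ⊃ not a); contrapositively O(a ⊃ h). Since O(a) holds, K gives O(h).
Premise 2 is O(n ⊃ not h); contrapositively O(h ⊃ not n). Since O(h) holds, K gives O(not n).
Premises 1, 4, 6, 7 do not contribute to this derivation.
So O(not n) follows.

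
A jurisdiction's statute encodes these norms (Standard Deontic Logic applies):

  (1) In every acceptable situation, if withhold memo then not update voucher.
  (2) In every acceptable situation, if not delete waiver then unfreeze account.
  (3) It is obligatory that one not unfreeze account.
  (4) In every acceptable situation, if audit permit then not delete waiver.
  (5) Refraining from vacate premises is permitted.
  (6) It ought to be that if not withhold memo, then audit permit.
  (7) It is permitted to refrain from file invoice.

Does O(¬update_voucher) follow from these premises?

From premise 3 we have O(¬unfreeze_account).
The contrapositive of premise 2 (O(¬delete_waiver → unfreeze_account)) is O(¬unfreeze_account → delete_waiver), and O(¬unfreeze_account) is already established, so O(delete_waiver).
The contrapositive of premise 4 (O(audit_permit → ¬delete_waiver)) is O(delete_waiver → ¬audit_permit), and O(delete_waiver) is already established, so O(¬audit_permit).
Premise 6, O(¬withhold_memo → audit_permit), contraposes to O(¬audit_permit → withhold_memo); with O(¬audit_permit) we get O(withhold_memo).
From O(withhold_memo) and premise 1, O(withhold_memo → ¬update_voucher), we obtain O(¬update_voucher).
Premises 5, 7 do not contribute to this derivation.
So O(¬update_voucher) follows.

Yes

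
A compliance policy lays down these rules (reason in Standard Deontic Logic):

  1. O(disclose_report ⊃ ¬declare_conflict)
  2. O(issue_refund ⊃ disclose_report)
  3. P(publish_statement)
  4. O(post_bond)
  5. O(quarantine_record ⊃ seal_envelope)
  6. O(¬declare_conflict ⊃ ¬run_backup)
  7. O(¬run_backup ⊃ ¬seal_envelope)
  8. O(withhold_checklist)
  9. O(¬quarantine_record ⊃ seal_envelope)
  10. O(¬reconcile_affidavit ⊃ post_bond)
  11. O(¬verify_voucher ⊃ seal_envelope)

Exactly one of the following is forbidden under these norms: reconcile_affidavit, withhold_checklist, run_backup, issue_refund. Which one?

Premises 9 and 5 are O(¬quarantine_record ⊃ seal_envelope) and O(quarantine_record ⊃ seal_envelope); every ideal world satisfies ¬quarantine_record or quarantine_record, so in either case seal_envelope holds — hence O(seal_envelope).
Premise 7 is O(¬run_backup ⊃ ¬seal_envelope); contrapositively O(seal_envelope ⊃ run_backup). Since O(seal_envelope) holds, K gives O(run_backup).
Premise 6, O(¬declare_conflict ⊃ ¬run_backup), contraposes to O(run_backup ⊃ declare_conflict); with O(run_backup) we get O(declare_conflict).
Premise 1 is O(disclose_report ⊃ ¬declare_conflict); contrapositively O(declare_conflict ⊃ ¬disclose_report). Since O(declare_conflict) holds, K gives O(¬disclose_report).
The contrapositive of premise 2 (O(issue_refund ⊃ disclose_report)) is O(¬disclose_report ⊃ ¬issue_refund), and O(¬disclose_report) is already established, so O(¬issue_refund).
So O(¬issue_refund) holds, i.e. issue_refund is forbidden. None of the other listed options is forbidden under the premises.

issue_refund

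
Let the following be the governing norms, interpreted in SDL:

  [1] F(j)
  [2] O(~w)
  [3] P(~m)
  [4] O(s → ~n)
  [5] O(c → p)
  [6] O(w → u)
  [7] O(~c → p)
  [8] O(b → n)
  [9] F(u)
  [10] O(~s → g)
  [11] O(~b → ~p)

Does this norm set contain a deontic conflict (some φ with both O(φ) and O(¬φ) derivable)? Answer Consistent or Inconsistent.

Consistent

Premise 6 is O(w → u), but O(w) is not derivable from the premises, so it does not yield O(u).
So O(u) is not derivable, and the apparent clash with O(~u) does not arise.
A world satisfying every obligation exists (e.g. b=true, c=false, g=true, j=false, m=false, n=true, p=true, s=false, u=false, w=false); no atom is both obligatory and forbidden, so the set is consistent.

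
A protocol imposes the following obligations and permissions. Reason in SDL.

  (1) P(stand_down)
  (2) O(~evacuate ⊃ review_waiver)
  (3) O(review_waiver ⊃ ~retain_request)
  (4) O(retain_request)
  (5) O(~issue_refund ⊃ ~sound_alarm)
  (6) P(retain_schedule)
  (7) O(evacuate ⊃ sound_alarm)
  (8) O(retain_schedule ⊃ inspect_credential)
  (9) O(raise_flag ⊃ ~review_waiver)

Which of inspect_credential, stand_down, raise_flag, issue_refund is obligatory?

Premise 4 gives O(retain_request).
Premise 3 is O(review_waiver ⊃ ~retain_request); contrapositively O(retain_request ⊃ ~review_waiver). Since O(retain_request) holds, K gives O(~review_waiver).
Premise 2 is O(~evacuate ⊃ review_waiver); contrapositively O(~review_waiver ⊃ evacuate). Since O(~review_waiver) holds, K gives O(evacuate).
With premise 7, O(evacuate ⊃ sound_alarm), the K-axiom yields O(sound_alarm).
The contrapositive of premise 5 (O(~issue_refund ⊃ ~sound_alarm)) is O(sound_alarm ⊃ issue_refund), and O(sound_alarm) is already established, so O(issue_refund).
So O(issue_refund) holds — issue_refund is obligatory. None of the other listed options is made obligatory by any chain of premises.

issue_refund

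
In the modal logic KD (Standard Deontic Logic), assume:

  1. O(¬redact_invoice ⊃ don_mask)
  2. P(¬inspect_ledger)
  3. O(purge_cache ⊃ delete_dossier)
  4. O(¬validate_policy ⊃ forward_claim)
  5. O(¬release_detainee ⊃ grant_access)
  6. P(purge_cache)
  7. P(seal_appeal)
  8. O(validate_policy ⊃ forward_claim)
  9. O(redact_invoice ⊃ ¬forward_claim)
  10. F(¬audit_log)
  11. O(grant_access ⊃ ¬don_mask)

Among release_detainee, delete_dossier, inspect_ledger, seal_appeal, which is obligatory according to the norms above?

By case analysis on validate_policy: premise 8 gives O(validate_policy ⊃ forward_claim) and premise 4 gives O(¬validate_policy ⊃ forward_claim), so O(forward_claim) either way.
Premise 9, O(redact_invoice ⊃ ¬forward_claim), contraposes to O(forward_claim ⊃ ¬redact_invoice); with O(forward_claim) we get O(¬redact_invoice).
Premise 1 is O(¬redact_invoice ⊃ don_mask); since O(¬redact_invoice), deontic closure gives O(don_mask).
Premise 11, O(grant_access ⊃ ¬don_mask), contraposes to O(don_mask ⊃ ¬grant_access); with O(don_mask) we get O(¬grant_access).
Premise 5, O(¬release_detainee ⊃ grant_access), contraposes to O(¬grant_access ⊃ release_detainee); with O(¬grant_access) we get O(release_detainee).
So O(release_detainee) holds — release_detainee is obligatory. None of the other listed options is made obligatory by any chain of premises.

release_detainee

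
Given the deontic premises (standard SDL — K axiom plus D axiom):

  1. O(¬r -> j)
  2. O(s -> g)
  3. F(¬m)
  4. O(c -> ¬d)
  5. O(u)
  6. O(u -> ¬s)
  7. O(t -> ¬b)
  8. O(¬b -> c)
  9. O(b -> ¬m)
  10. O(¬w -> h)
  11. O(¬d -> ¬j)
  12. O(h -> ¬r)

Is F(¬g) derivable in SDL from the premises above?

No

Premise 2 is O(s -> g), but O(s) is not derivable from the premises, so it does not yield O(g).
No other premise forces O(g). An ideal world satisfying every premise can still have ¬g true, so F(¬g) is not derivable.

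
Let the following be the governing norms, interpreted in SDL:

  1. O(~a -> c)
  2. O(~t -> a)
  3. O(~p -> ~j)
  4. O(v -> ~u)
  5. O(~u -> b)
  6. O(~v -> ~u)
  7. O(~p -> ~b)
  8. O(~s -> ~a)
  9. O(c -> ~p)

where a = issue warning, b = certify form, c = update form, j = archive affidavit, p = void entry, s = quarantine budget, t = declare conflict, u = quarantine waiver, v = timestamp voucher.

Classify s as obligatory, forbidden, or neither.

Obligatory

By case analysis on v: premise 4 gives O(v -> ~u) and premise 6 gives O(~v -> ~u), so O(~u) either way.
Applying K to premise 5 (O(~u -> b)) and O(~u) yields O(b).
Premise 7 is O(~p -> ~b); contrapositively O(b -> p). Since O(b) holds, K gives O(p).
Premise 9, O(c -> ~p), contraposes to O(p -> ~c); with O(p) we get O(~c).
The contrapositive of premise 1 (O(~a -> c)) is O(~c -> a), and O(~c) is already established, so O(a).
Premise 8 is O(~s -> ~a); contrapositively O(a -> s). Since O(a) holds, K gives O(s).
Premises 2, 3 do not contribute to this derivation.
Hence s is obligatory.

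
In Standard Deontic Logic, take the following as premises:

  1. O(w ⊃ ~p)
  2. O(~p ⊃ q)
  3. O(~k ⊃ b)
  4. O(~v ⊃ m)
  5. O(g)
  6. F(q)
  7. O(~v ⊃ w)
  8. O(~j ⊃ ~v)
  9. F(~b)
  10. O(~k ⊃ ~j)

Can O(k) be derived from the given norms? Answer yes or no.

Yes

Premise 6 is F(q), i.e. O(~q).
Premise 2, O(~p ⊃ q), contraposes to O(~q ⊃ p); with O(~q) we get O(p).
The contrapositive of premise 1 (O(w ⊃ ~p)) is O(p ⊃ ~w), and O(p) is already established, so O(~w).
The contrapositive of premise 7 (O(~v ⊃ w)) is O(~w ⊃ v), and O(~w) is already established, so O(v).
Premise 8, O(~j ⊃ ~v), contraposes to O(v ⊃ j); with O(v) we get O(j).
The contrapositive of premise 10 (O(~k ⊃ ~j)) is O(j ⊃ k), and O(j) is already established, so O(k).
Premises 3, 4, 5, 9 do not contribute to this derivation.
So O(k) follows.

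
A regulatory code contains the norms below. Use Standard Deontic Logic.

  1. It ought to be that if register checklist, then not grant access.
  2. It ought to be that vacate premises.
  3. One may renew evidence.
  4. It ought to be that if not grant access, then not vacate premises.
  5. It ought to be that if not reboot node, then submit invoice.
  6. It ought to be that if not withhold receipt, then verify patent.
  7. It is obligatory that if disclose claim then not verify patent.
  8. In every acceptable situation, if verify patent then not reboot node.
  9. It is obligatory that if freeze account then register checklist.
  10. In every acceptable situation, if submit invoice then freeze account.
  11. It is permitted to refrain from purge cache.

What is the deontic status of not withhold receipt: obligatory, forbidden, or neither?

Forbidden

From premise 2 we have O(vacate_premises).
Premise 4 is O(¬grant_access → ¬vacate_premises); contrapositively O(vacate_premises → grant_access). Since O(vacate_premises) holds, K gives O(grant_access).
Premise 1 is O(register_checklist → ¬grant_access); contrapositively O(grant_access → ¬register_checklist). Since O(grant_access) holds, K gives O(¬register_checklist).
Premise 9 is O(freeze_account → register_checklist); contrapositively O(¬register_checklist → ¬freeze_account). Since O(¬register_checklist) holds, K gives O(¬freeze_account).
Premise 10, O(submit_invoice → freeze_account), contraposes to O(¬freeze_account → ¬submit_invoice); with O(¬freeze_account) we get O(¬submit_invoice).
The contrapositive of premise 5 (O(¬reboot_node → submit_invoice)) is O(¬submit_invoice → reboot_node), and O(¬submit_invoice) is already established, so O(reboot_node).
Premise 8 is O(verify_patent → ¬reboot_node); contrapositively O(reboot_node → ¬verify_patent). Since O(reboot_node) holds, K gives O(¬verify_patent).
Premise 6 is O(¬withhold_receipt → verify_patent); contrapositively O(¬verify_patent → withhold_receipt). Since O(¬verify_patent) holds, K gives O(withhold_receipt).
Premises 3, 7, 11 do not contribute to this derivation.
Thus O(withhold_receipt), which is F(¬withhold_receipt): ¬withhold_receipt is forbidden.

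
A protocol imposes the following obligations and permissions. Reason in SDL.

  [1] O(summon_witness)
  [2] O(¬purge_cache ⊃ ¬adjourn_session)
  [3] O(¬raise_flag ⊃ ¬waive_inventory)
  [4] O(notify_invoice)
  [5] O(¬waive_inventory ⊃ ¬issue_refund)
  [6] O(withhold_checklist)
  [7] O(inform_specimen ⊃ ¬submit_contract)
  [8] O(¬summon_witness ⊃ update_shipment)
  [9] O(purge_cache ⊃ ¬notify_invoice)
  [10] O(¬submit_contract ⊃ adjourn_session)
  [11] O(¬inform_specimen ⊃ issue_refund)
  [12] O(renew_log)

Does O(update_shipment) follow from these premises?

Premise 8 is O(¬summon_witness ⊃ update_shipment), but O(¬summon_witness) is not derivable from the premises, so it does not yield O(update_shipment).
No other premise forces O(update_shipment). An ideal world satisfying every premise can still have update_shipment false, so O(update_shipment) is not derivable.

No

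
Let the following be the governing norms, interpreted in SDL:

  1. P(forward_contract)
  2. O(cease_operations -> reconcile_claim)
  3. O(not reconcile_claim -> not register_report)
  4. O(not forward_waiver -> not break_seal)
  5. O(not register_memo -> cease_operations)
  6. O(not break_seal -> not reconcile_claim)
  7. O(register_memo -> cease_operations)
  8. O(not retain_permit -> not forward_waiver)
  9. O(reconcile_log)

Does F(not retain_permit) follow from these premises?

Premises 7 and 5 cover both cases: O(register_memo -> cease_operations) and O(not register_memo -> cease_operations). Since register_memo ∨ not register_memo is a tautology, O(cease_operations) follows.
Premise 2 is O(cease_operations -> reconcile_claim); since O(cease_operations), deontic closure gives O(reconcile_claim).
The contrapositive of premise 6 (O(not break_seal -> not reconcile_claim)) is O(reconcile_claim -> break_seal), and O(reconcile_claim) is already established, so O(break_seal).
The contrapositive of premise 4 (O(not forward_waiver -> not break_seal)) is O(break_seal -> forward_waiver), and O(break_seal) is already established, so O(forward_waiver).
The contrapositive of premise 8 (O(not retain_permit -> not forward_waiver)) is O(forward_waiver -> retain_permit), and O(forward_waiver) is already established, so O(retain_permit).
Premises 1, 3, 9 do not contribute to this derivation.
So O(retain_permit) holds, i.e. F(not retain_permit). The claim follows.

Yes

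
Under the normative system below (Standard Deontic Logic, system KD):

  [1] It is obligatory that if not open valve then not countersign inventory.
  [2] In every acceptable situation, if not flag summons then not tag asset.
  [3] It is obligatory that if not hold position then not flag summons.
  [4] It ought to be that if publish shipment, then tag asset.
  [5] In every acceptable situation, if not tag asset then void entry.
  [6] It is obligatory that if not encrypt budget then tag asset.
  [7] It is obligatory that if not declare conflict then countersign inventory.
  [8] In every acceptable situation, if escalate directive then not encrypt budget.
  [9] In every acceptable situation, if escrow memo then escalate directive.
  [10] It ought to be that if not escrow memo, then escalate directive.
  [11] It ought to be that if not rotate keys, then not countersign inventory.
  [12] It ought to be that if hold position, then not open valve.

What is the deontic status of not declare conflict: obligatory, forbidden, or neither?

Premises 9 and 10 are O(escrow_memo → escalate_directive) and O(¬escrow_memo → escalate_directive); every ideal world satisfies escrow_memo or ¬escrow_memo, so in either case escalate_directive holds — hence O(escalate_directive).
With premise 8, O(escalate_directive → ¬encrypt_budget), the K-axiom yields O(¬encrypt_budget).
Applying K to premise 6 (O(¬encrypt_budget → tag_asset)) and O(¬encrypt_budget) yields O(tag_asset).
The contrapositive of premise 2 (O(¬flag_summons → ¬tag_asset)) is O(tag_asset → flag_summons), and O(tag_asset) is already established, so O(flag_summons).
Premise 3, O(¬hold_position → ¬flag_summons), contraposes to O(flag_summons → hold_position); with O(flag_summons) we get O(hold_position).
Premise 12 is O(hold_position → ¬open_valve); since O(hold_position), deontic closure gives O(¬open_valve).
Applying K to premise 1 (O(¬open_valve → ¬countersign_inventory)) and O(¬open_valve) yields O(¬countersign_inventory).
The contrapositive of premise 7 (O(¬declare_conflict → countersign_inventory)) is O(¬countersign_inventory → declare_conflict), and O(¬countersign_inventory) is already established, so O(declare_conflict).
Premises 4, 5, 11 do not contribute to this derivation.
Thus O(declare_conflict), which is F(¬declare_conflict): ¬declare_conflict is forbidden.

Forbidden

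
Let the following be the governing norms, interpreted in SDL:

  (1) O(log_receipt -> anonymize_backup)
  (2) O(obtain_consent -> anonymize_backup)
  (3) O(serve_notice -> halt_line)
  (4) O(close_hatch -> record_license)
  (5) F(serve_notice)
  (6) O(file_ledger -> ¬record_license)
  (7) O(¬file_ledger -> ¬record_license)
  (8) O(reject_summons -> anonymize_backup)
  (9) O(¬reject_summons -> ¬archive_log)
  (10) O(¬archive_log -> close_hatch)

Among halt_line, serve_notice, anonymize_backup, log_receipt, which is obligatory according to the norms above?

Premises 6 and 7 are O(file_ledger -> ¬record_license) and O(¬file_ledger -> ¬record_license); every ideal world satisfies file_ledger or ¬file_ledger, so in either case ¬record_license holds — hence O(¬record_license).
Premise 4, O(close_hatch -> record_license), contraposes to O(¬record_license -> ¬close_hatch); with O(¬record_license) we get O(¬close_hatch).
Premise 10 is O(¬archive_log -> close_hatch); contrapositively O(¬close_hatch -> archive_log). Since O(¬close_hatch) holds, K gives O(archive_log).
Premise 9 is O(¬reject_summons -> ¬archive_log); contrapositively O(archive_log -> reject_summons). Since O(archive_log) holds, K gives O(reject_summons).
From O(reject_summons) and premise 8, O(reject_summons -> anonymize_backup), we obtain O(anonymize_backup).
So O(anonymize_backup) holds — anonymize_backup is obligatory. None of the other listed options is made obligatory by any chain of premises.

anonymize_backup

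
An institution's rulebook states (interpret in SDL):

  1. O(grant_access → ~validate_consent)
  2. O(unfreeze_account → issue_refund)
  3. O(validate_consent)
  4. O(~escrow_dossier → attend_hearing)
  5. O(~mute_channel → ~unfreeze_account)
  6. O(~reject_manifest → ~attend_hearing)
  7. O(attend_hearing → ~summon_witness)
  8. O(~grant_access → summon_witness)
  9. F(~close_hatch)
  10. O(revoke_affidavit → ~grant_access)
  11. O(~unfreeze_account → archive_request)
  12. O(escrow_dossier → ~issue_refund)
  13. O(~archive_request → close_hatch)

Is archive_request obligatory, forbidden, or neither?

Obligatory

From premise 3 we have O(validate_consent).
Premise 1, O(grant_access → ~validate_consent), contraposes to O(validate_consent → ~grant_access); with O(validate_consent) we get O(~grant_access).
From O(~grant_access) and premise 8, O(~grant_access → summon_witness), we obtain O(summon_witness).
Premise 7 is O(attend_hearing → ~summon_witness); contrapositively O(summon_witness → ~attend_hearing). Since O(summon_witness) holds, K gives O(~attend_hearing).
Premise 4, O(~escrow_dossier → attend_hearing), contraposes to O(~attend_hearing → escrow_dossier); with O(~attend_hearing) we get O(escrow_dossier).
Applying K to premise 12 (O(escrow_dossier → ~issue_refund)) and O(escrow_dossier) yields O(~issue_refund).
The contrapositive of premise 2 (O(unfreeze_account → issue_refund)) is O(~issue_refund → ~unfreeze_account), and O(~issue_refund) is already established, so O(~unfreeze_account).
From O(~unfreeze_account) and premise 11, O(~unfreeze_account → archive_request), we obtain O(archive_request).
Premises 5, 6, 9, 10, 13 do not contribute to this derivation.
Hence archive_request is obligatory.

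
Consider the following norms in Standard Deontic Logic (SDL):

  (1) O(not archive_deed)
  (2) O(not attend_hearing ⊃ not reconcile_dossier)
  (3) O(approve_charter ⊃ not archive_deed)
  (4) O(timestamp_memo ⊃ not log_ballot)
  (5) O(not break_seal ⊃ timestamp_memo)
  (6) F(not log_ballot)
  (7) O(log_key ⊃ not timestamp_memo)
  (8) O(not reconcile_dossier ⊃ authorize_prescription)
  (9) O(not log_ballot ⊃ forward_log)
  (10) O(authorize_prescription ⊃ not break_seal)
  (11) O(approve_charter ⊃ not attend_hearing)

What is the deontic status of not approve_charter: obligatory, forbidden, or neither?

Obligatory

F(not log_ballot) at premise 6 means O(log_ballot).
Premise 4, O(timestamp_memo ⊃ not log_ballot), contraposes to O(log_ballot ⊃ not timestamp_memo); with O(log_ballot) we get O(not timestamp_memo).
Premise 5, O(not break_seal ⊃ timestamp_memo), contraposes to O(not timestamp_memo ⊃ break_seal); with O(not timestamp_memo) we get O(break_seal).
Premise 10, O(authorize_prescription ⊃ not break_seal), contraposes to O(break_seal ⊃ not authorize_prescription); with O(break_seal) we get O(not authorize_prescription).
Premise 8, O(not reconcile_dossier ⊃ authorize_prescription), contraposes to O(not authorize_prescription ⊃ reconcile_dossier); with O(not authorize_prescription) we get O(reconcile_dossier).
Premise 2 is O(not attend_hearing ⊃ not reconcile_dossier); contrapositively O(reconcile_dossier ⊃ attend_hearing). Since O(reconcile_dossier) holds, K gives O(attend_hearing).
Premise 11, O(approve_charter ⊃ not attend_hearing), contraposes to O(attend_hearing ⊃ not approve_charter); with O(attend_hearing) we get O(not approve_charter).
Premises 1, 3, 7, 9 do not contribute to this derivation.
Hence not approve_charter is obligatory.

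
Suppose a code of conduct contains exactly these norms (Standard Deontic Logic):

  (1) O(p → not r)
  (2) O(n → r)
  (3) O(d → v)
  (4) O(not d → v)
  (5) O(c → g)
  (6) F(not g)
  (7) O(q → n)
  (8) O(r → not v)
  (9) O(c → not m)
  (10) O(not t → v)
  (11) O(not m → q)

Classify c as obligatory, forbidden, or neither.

Premises 4 and 3 cover both cases: O(not d → v) and O(d → v). Since not d ∨ d is a tautology, O(v) follows.
Premise 8, O(r → not v), contraposes to O(v → not r); with O(v) we get O(not r).
The contrapositive of premise 2 (O(n → r)) is O(not r → not n), and O(not r) is already established, so O(not n).
Premise 7, O(q → n), contraposes to O(not n → not q); with O(not n) we get O(not q).
Premise 11 is O(not m → q); contrapositively O(not q → m). Since O(not q) holds, K gives O(m).
The contrapositive of premise 9 (O(c → not m)) is O(m → not c), and O(m) is already established, so O(not c).
Premises 1, 5, 6, 10 do not contribute to this derivation.
Thus O(not c), which is F(c): c is forbidden.

Forbidden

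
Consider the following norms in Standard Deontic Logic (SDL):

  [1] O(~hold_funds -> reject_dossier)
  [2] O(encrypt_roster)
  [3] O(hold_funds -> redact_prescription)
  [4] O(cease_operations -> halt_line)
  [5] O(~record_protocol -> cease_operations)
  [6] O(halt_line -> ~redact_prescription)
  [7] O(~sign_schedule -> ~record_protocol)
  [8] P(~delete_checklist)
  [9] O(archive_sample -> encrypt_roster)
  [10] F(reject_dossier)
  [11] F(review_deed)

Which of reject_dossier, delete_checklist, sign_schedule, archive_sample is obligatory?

sign_schedule

Premise 10, F(reject_dossier), is equivalent to O(~reject_dossier).
Premise 1 is O(~hold_funds -> reject_dossier); contrapositively O(~reject_dossier -> hold_funds). Since O(~reject_dossier) holds, K gives O(hold_funds).
Applying K to premise 3 (O(hold_funds -> redact_prescription)) and O(hold_funds) yields O(redact_prescription).
The contrapositive of premise 6 (O(halt_line -> ~redact_prescription)) is O(redact_prescription -> ~halt_line), and O(redact_prescription) is already established, so O(~halt_line).
Premise 4 is O(cease_operations -> halt_line); contrapositively O(~halt_line -> ~cease_operations). Since O(~halt_line) holds, K gives O(~cease_operations).
The contrapositive of premise 5 (O(~record_protocol -> cease_operations)) is O(~cease_operations -> record_protocol), and O(~cease_operations) is already established, so O(record_protocol).
The contrapositive of premise 7 (O(~sign_schedule -> ~record_protocol)) is O(record_protocol -> sign_schedule), and O(record_protocol) is already established, so O(sign_schedule).
So O(sign_schedule) holds — sign_schedule is obligatory. None of the other listed options is made obligatory by any chain of premises.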